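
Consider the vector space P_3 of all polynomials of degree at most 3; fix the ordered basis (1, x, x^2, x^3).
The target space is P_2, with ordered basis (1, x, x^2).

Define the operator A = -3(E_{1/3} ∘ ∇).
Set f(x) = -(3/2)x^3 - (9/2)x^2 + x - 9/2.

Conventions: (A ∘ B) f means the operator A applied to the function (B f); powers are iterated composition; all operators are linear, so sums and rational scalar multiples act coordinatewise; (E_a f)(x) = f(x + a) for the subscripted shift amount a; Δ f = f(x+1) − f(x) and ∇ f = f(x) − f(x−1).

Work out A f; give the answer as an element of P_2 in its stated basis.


∇ f = -(9/2)x^2 - (9/2)x + 4
E_{1/3} ∇ f = -(9/2)x^2 - (15/2)x + 2
(-3(E_{1/3} ∘ ∇)) f = (27/2)x^2 + (45/2)x - 6

g(x) = (27/2)x^2 + (45/2)x - 6


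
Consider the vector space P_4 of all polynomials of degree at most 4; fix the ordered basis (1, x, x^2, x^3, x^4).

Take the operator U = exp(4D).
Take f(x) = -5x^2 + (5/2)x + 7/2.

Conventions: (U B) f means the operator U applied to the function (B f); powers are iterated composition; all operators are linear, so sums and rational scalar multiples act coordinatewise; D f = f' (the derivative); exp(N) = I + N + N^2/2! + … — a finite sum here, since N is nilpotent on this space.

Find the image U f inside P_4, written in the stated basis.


order-1 term: -40x + 10
order-2 term: -80
the series for exp(4D) f terminates at order 2
exp(4D) f = -5x^2 - (75/2)x - 133/2

the result is g(x) = -5x^2 - (75/2)x - 133/2


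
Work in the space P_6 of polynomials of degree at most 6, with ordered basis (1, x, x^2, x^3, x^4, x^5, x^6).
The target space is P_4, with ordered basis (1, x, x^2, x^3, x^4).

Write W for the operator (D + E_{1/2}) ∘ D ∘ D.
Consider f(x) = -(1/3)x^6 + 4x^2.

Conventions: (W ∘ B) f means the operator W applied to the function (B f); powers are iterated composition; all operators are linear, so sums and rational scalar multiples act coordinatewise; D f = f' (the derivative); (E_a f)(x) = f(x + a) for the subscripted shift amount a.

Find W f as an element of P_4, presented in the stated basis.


D f = -2x^5 + 8x
D D f = -10x^4 + 8
D D D f = -40x^3
E_{1/2} D D f = -10x^4 - 20x^3 - 15x^2 - 5x + 59/8
(D + E_{1/2}) D D f = -10x^4 - 60x^3 - 15x^2 - 5x + 59/8

the result is g(x) = -10x^4 - 60x^3 - 15x^2 - 5x + 59/8


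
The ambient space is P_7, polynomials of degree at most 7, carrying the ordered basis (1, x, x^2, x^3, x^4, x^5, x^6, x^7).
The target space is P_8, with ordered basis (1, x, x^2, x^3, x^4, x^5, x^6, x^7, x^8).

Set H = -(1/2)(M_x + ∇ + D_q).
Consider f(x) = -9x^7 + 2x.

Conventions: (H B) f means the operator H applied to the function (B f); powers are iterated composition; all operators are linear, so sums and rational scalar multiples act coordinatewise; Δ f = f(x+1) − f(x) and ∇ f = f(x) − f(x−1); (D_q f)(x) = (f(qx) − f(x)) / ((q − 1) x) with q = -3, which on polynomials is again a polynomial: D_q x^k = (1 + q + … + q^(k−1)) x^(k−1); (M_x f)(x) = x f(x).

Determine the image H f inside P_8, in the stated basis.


M_x f = -9x^8 + 2x^2
∇ f = -63x^6 + 189x^5 - 315x^4 + 315x^3 - 189x^2 + 63x - 7
D_q f = -4923x^6 + 2
(M_x + ∇ + D_q) f = -9x^8 - 4986x^6 + 189x^5 - 315x^4 + 315x^3 - 187x^2 + 63x - 5
(-(1/2)(M_x + ∇ + D_q)) f = (9/2)x^8 + 2493x^6 - (189/2)x^5 + (315/2)x^4 - (315/2)x^3 + (187/2)x^2 - (63/2)x + 5/2

g(x) = (9/2)x^8 + 2493x^6 - (189/2)x^5 + (315/2)x^4 - (315/2)x^3 + (187/2)x^2 - (63/2)x + 5/2


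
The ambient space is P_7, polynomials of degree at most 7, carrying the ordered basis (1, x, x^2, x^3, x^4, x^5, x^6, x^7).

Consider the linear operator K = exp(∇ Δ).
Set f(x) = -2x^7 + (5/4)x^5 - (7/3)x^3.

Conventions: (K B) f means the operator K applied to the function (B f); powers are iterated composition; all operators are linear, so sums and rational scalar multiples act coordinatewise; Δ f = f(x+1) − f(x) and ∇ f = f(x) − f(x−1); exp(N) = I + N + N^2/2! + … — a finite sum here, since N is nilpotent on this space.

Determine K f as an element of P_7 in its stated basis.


order-1 term: -84x^5 - 115x^3 - (59/2)x
order-2 term: -840x^3 - 765x
order-3 term: -1680x
the series for exp(∇ Δ) f terminates at order 3
exp(∇ Δ) f = -2x^7 - (331/4)x^5 - (2872/3)x^3 - (4949/2)x

the image equals g(x) = -2x^7 - (331/4)x^5 - (2872/3)x^3 - (4949/2)x


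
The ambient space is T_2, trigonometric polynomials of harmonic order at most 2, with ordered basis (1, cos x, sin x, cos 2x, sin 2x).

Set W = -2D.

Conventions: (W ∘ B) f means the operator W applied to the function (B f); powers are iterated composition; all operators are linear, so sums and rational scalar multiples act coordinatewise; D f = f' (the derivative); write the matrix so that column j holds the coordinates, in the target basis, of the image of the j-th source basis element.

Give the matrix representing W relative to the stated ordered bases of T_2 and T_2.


image of 1: 0
image of cos x: 2sin x
image of sin x: -2cos x
image of cos 2x: 4sin 2x
image of sin 2x: -4cos 2x
each image's coordinates form column j of the matrix

the matrix is [[0, 0, 0, 0, 0]; [0, 0, -2, 0, 0]; [0, 2, 0, 0, 0]; [0, 0, 0, 0, -4]; [0, 0, 0, 4, 0]] (rows listed top to bottom)


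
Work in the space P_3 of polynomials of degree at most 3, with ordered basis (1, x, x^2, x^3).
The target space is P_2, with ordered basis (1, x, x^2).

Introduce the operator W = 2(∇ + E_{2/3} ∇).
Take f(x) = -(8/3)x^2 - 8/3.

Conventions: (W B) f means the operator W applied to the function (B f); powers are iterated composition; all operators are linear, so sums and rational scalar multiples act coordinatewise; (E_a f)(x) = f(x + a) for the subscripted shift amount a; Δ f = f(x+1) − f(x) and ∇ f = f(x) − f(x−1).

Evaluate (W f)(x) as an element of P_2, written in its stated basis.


∇ f = -(16/3)x + 8/3
∇ f = -(16/3)x + 8/3
E_{2/3} ∇ f = -(16/3)x - 8/9
(∇ + E_{2/3} ∇) f = -(32/3)x + 16/9
(2(∇ + E_{2/3} ∇)) f = -(64/3)x + 32/9

g(x) = -(64/3)x + 32/9


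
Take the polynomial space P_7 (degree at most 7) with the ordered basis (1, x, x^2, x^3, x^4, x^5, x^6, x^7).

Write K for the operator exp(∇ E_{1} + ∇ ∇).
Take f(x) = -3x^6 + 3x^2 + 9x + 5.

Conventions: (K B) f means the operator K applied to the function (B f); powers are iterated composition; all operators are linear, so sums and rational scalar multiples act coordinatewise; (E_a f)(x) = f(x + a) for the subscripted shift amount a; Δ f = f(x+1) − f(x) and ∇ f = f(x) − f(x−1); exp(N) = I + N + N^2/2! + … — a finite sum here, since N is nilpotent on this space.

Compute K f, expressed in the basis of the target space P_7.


the image equals g(x) = -3x^6 - 18x^5 - 180x^4 - 300x^3 - 1842x^2 - 201x - 2659

order-1 term: -18x^5 - 135x^4 + 300x^3 - 675x^2 + 528x - 171
order-2 term: -45x^4 - 540x^3 - 315x^2 + 1350x - 2250
order-3 term: -60x^3 - 810x^2 - 1530x + 810
order-4 term: -45x^2 - 540x - 915
order-5 term: -18x - 135
order-6 term: -3
the series for exp(∇ E_{1} + ∇ ∇) f terminates at order 6
exp(∇ E_{1} + ∇ ∇) f = -3x^6 - 18x^5 - 180x^4 - 300x^3 - 1842x^2 - 201x - 2659


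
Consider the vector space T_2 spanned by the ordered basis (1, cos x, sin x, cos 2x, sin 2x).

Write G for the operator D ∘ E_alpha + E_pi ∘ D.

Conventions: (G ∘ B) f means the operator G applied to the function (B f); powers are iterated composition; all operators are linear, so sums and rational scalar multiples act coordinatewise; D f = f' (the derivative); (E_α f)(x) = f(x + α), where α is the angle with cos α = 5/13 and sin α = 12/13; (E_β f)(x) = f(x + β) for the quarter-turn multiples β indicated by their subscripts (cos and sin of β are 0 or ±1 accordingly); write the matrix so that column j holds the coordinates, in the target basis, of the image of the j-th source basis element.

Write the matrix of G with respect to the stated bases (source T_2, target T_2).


image of 1: 0
image of cos x: -(12/13)cos x + (8/13)sin x
image of sin x: -(8/13)cos x - (12/13)sin x
image of cos 2x: -(240/169)cos 2x - (100/169)sin 2x
image of sin 2x: (100/169)cos 2x - (240/169)sin 2x
each image's coordinates form column j of the matrix

the matrix is [[0, 0, 0, 0, 0]; [0, -12/13, -8/13, 0, 0]; [0, 8/13, -12/13, 0, 0]; [0, 0, 0, -240/169, 100/169]; [0, 0, 0, -100/169, -240/169]] (rows listed top to bottom)


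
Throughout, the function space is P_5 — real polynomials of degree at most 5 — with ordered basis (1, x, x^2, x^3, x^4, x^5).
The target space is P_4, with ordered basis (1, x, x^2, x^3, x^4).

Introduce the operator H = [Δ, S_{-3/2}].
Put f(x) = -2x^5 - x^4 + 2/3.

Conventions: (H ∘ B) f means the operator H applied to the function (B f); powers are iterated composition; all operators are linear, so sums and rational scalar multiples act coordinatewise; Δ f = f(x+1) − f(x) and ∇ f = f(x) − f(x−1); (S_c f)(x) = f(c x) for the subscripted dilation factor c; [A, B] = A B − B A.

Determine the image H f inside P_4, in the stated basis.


S_{-3/2} f = (243/16)x^5 - (81/16)x^4 + 2/3
Δ S_{-3/2} f = (1215/16)x^4 + (1053/8)x^3 + (243/2)x^2 + (891/16)x + 81/8
Δ f = -10x^4 - 24x^3 - 26x^2 - 14x - 3
S_{-3/2} Δ f = -(405/8)x^4 + 81x^3 - (117/2)x^2 + 21x - 3
[Δ, S_{-3/2}] f = (2025/16)x^4 + (405/8)x^3 + 180x^2 + (555/16)x + 105/8

g(x) = (2025/16)x^4 + (405/8)x^3 + 180x^2 + (555/16)x + 105/8


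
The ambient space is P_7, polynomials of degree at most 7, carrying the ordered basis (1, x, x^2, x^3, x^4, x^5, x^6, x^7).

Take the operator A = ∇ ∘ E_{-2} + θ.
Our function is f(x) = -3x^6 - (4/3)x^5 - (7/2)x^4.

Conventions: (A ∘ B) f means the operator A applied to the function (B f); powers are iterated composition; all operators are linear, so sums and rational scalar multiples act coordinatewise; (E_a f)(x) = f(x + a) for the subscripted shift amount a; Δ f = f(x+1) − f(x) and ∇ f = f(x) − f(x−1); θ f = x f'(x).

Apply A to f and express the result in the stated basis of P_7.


the result is g(x) = -18x^6 - (74/3)x^5 + (613/3)x^4 - (3262/3)x^3 + (8330/3)x^2 - (10892/3)x + 11647/6

E_{-2} f = -3x^6 + (104/3)x^5 - (1021/6)x^4 + (1364/3)x^3 - (2092/3)x^2 + (1744/3)x - 616/3
∇ E_{-2} f = -18x^5 + (655/3)x^4 - (3262/3)x^3 + (8330/3)x^2 - (10892/3)x + 11647/6
θ f = -18x^6 - (20/3)x^5 - 14x^4
(∇ ∘ E_{-2} + θ) f = -18x^6 - (74/3)x^5 + (613/3)x^4 - (3262/3)x^3 + (8330/3)x^2 - (10892/3)x + 11647/6


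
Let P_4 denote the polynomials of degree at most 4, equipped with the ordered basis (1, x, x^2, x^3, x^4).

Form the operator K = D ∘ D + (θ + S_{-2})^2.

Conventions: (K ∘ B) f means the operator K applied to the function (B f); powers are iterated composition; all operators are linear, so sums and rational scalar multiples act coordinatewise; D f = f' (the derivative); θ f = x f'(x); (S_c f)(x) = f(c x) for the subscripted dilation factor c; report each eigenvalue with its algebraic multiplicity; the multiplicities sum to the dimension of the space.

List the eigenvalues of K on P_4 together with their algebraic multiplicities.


image of 1: 1
image of x: x
image of x^2: 36x^2 + 2
image of x^3: 25x^3 + 6x
image of x^4: 400x^4 + 12x^2
the matrix is upper triangular; its diagonal is (1, 1, 36, 25, 400)
for a triangular matrix the eigenvalues are the diagonal entries, with algebraic multiplicity their repetition count

λ = 1 (multiplicity 2), λ = 25 (multiplicity 1), λ = 36 (multiplicity 1), λ = 400 (multiplicity 1)


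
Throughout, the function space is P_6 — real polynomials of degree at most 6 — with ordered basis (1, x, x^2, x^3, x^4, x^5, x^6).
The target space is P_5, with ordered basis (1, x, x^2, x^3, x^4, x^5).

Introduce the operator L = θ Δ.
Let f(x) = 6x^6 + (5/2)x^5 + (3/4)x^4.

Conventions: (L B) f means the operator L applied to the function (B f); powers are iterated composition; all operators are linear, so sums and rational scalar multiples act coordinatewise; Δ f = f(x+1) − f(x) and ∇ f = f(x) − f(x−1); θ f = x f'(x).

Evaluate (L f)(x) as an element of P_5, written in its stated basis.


Δ f = 36x^5 + (205/2)x^4 + 148x^3 + (239/2)x^2 + (103/2)x + 37/4
θ Δ f = 180x^5 + 410x^4 + 444x^3 + 239x^2 + (103/2)x

g(x) = 180x^5 + 410x^4 + 444x^3 + 239x^2 + (103/2)x


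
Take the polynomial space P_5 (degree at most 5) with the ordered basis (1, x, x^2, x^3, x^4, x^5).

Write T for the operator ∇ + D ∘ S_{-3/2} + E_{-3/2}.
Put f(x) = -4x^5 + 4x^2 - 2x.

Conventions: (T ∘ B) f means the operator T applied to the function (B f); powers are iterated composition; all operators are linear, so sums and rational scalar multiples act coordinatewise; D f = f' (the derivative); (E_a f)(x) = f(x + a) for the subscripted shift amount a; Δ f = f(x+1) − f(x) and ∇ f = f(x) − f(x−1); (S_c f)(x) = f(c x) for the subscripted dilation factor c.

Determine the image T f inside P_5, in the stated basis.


g(x) = -4x^5 + (1295/8)x^4 - 50x^3 + 99x^2 - (277/4)x + 283/8

∇ f = -20x^4 + 40x^3 - 40x^2 + 28x - 10
S_{-3/2} f = (243/8)x^5 + 9x^2 + 3x
D S_{-3/2} f = (1215/8)x^4 + 18x + 3
E_{-3/2} f = -4x^5 + 30x^4 - 90x^3 + 139x^2 - (461/4)x + 339/8
(∇ + D ∘ S_{-3/2} + E_{-3/2}) f = -4x^5 + (1295/8)x^4 - 50x^3 + 99x^2 - (277/4)x + 283/8


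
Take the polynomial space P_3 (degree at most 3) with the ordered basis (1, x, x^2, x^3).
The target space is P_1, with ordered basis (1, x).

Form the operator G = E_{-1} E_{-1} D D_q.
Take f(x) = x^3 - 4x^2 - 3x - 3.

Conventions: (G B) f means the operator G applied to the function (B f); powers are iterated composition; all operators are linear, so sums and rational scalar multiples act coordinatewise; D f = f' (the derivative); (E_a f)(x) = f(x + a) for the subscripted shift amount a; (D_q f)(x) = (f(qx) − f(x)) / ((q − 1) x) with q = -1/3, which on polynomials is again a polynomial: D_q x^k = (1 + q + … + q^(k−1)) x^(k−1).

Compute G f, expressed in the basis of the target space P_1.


g(x) = (14/9)x - 52/9

D_q f = (7/9)x^2 - (8/3)x - 3
D D_q f = (14/9)x - 8/3
E_{-1} D D_q f = (14/9)x - 38/9
E_{-1} (E_{-1} D D_q) f = (14/9)x - 52/9


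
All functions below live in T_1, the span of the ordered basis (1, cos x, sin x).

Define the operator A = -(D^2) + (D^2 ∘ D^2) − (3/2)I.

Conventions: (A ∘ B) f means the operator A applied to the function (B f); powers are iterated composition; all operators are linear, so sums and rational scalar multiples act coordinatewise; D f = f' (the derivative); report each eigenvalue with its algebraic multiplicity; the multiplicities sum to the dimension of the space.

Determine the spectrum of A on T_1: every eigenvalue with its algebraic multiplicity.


λ = -3/2 (multiplicity 1), λ = 1/2 (multiplicity 2)

image of 1: -3/2
image of cos x: (1/2)cos x
image of sin x: (1/2)sin x
the matrix is diagonal; its diagonal is (-3/2, 1/2, 1/2)
for a triangular matrix the eigenvalues are the diagonal entries, with algebraic multiplicity their repetition count


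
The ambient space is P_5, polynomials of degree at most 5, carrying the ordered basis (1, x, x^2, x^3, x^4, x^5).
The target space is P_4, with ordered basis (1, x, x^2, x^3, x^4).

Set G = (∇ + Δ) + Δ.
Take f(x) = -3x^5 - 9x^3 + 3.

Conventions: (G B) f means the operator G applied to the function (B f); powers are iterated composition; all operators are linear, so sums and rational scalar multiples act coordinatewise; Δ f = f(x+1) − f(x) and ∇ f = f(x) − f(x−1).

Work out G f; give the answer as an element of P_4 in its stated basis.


∇ f = -15x^4 + 30x^3 - 57x^2 + 42x - 12
Δ f = -15x^4 - 30x^3 - 57x^2 - 42x - 12
(∇ + Δ) f = -30x^4 - 114x^2 - 24
Δ f = -15x^4 - 30x^3 - 57x^2 - 42x - 12
((∇ + Δ) + Δ) f = -45x^4 - 30x^3 - 171x^2 - 42x - 36

the result is g(x) = -45x^4 - 30x^3 - 171x^2 - 42x - 36


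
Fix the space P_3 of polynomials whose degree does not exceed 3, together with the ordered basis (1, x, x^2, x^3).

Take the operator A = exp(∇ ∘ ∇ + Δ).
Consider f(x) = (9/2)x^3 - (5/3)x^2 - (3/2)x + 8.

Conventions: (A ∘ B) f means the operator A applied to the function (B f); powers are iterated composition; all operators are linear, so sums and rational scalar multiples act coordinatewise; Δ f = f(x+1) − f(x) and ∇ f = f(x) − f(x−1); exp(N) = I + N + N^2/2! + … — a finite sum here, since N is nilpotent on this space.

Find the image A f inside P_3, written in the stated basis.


the image equals g(x) = (9/2)x^3 + (71/6)x^2 + (295/6)x + 67/3

order-1 term: (27/2)x^2 + (223/6)x - 29
order-2 term: (27/2)x + 233/6
order-3 term: 9/2
the series for exp(∇ ∘ ∇ + Δ) f terminates at order 3
exp(∇ ∘ ∇ + Δ) f = (9/2)x^3 + (71/6)x^2 + (295/6)x + 67/3


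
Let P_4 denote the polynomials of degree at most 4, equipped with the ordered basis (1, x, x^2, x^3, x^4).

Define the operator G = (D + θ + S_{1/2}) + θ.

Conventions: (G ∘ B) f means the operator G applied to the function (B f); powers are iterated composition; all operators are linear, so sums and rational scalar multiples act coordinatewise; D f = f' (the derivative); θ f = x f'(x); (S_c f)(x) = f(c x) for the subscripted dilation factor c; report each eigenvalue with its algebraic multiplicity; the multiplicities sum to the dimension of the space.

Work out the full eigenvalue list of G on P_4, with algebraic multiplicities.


λ = 1 (multiplicity 1), λ = 5/2 (multiplicity 1), λ = 17/4 (multiplicity 1), λ = 49/8 (multiplicity 1), λ = 129/16 (multiplicity 1)

image of 1: 1
image of x: (5/2)x + 1
image of x^2: (17/4)x^2 + 2x
image of x^3: (49/8)x^3 + 3x^2
image of x^4: (129/16)x^4 + 4x^3
the matrix is upper triangular; its diagonal is (1, 5/2, 17/4, 49/8, 129/16)
for a triangular matrix the eigenvalues are the diagonal entries, with algebraic multiplicity their repetition count


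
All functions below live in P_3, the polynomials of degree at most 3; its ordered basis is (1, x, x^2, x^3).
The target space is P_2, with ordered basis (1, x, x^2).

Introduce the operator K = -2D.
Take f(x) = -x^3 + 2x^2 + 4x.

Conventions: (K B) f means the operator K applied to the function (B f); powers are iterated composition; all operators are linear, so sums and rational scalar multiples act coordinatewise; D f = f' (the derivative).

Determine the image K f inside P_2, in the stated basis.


the image equals g(x) = 6x^2 - 8x - 8

D f = -3x^2 + 4x + 4
(-2D) f = 6x^2 - 8x - 8


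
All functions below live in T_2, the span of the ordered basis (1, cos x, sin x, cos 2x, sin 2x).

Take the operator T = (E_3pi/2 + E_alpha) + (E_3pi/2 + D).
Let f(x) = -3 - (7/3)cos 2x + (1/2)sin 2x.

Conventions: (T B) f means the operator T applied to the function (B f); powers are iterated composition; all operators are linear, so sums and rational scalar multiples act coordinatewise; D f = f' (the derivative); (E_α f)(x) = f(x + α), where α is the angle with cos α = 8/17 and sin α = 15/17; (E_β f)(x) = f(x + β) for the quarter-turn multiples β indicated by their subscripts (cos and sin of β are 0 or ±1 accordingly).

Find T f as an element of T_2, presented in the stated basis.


g(x) = -9 + (6400/867)cos 2x + (9235/1734)sin 2x

E_3pi/2 f = -3 + (7/3)cos 2x - (1/2)sin 2x
E_alpha f = -3 + (1487/867)cos 2x + (959/578)sin 2x
(E_3pi/2 + E_alpha) f = -6 + (1170/289)cos 2x + (335/289)sin 2x
E_3pi/2 f = -3 + (7/3)cos 2x - (1/2)sin 2x
D f = cos 2x + (14/3)sin 2x
(E_3pi/2 + D) f = -3 + (10/3)cos 2x + (25/6)sin 2x
((E_3pi/2 + E_alpha) + (E_3pi/2 + D)) f = -9 + (6400/867)cos 2x + (9235/1734)sin 2x


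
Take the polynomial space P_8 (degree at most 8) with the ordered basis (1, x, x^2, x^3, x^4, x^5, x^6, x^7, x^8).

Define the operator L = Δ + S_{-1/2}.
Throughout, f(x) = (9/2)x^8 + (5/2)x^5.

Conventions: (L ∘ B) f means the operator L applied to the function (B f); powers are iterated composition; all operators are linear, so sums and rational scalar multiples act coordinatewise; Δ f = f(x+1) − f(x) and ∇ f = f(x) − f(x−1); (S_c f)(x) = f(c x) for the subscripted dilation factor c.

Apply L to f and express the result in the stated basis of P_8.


the result is g(x) = (9/512)x^8 + 36x^7 + 126x^6 + (16123/64)x^5 + (655/2)x^4 + 277x^3 + 151x^2 + (97/2)x + 7

Δ f = 36x^7 + 126x^6 + 252x^5 + (655/2)x^4 + 277x^3 + 151x^2 + (97/2)x + 7
S_{-1/2} f = (9/512)x^8 - (5/64)x^5
(Δ + S_{-1/2}) f = (9/512)x^8 + 36x^7 + 126x^6 + (16123/64)x^5 + (655/2)x^4 + 277x^3 + 151x^2 + (97/2)x + 7


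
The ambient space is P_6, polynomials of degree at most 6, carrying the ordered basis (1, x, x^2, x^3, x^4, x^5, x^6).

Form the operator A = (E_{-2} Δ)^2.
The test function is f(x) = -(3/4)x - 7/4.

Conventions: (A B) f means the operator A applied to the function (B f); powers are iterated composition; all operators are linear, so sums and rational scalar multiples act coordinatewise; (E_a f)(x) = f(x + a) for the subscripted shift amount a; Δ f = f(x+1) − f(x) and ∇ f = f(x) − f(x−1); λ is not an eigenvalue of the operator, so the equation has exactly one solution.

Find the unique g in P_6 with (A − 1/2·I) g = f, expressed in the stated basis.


write g with unknown coordinates in the stated basis and equate coefficients in (A − 1/2·I) g = f
solving from the highest basis element down gives g = (3/2)x + 7/2
check: A g = 0
so A g − 1/2·g = -(3/4)x - 7/4 = f ✓

g(x) = (3/2)x + 7/2


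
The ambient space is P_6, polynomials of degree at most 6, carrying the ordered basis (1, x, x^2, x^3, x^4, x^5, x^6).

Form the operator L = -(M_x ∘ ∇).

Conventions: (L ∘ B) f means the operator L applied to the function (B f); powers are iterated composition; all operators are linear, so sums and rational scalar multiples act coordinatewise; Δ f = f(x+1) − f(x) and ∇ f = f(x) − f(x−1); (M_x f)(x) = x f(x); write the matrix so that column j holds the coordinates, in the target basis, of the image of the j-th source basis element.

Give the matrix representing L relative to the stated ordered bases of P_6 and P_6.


the matrix is [[0, 0, 0, 0, 0, 0, 0]; [0, -1, 1, -1, 1, -1, 1]; [0, 0, -2, 3, -4, 5, -6]; [0, 0, 0, -3, 6, -10, 15]; [0, 0, 0, 0, -4, 10, -20]; [0, 0, 0, 0, 0, -5, 15]; [0, 0, 0, 0, 0, 0, -6]] (rows listed top to bottom)

image of 1: 0
image of x: -x
image of x^2: -2x^2 + x
image of x^3: -3x^3 + 3x^2 - x
image of x^4: -4x^4 + 6x^3 - 4x^2 + x
image of x^5: -5x^5 + 10x^4 - 10x^3 + 5x^2 - x
image of x^6: -6x^6 + 15x^5 - 20x^4 + 15x^3 - 6x^2 + x
each image's coordinates form column j of the matrix


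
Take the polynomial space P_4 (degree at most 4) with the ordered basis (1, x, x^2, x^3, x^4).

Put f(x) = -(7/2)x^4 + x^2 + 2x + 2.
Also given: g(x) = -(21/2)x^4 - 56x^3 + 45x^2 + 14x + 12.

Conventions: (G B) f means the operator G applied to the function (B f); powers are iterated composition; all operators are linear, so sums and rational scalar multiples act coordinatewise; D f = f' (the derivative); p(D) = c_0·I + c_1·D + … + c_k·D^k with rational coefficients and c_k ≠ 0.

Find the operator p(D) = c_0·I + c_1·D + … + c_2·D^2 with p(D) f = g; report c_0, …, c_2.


D^0 f = -(7/2)x^4 + x^2 + 2x + 2
D^1 f = -14x^3 + 2x + 2
D^2 f = -42x^2 + 2
matching coefficients of g against c_0 f + c_1 Df + … from the top degree down determines the c_i
solution: c_0 = 3, c_1 = 4, c_2 = -1

p(D) = 3·I + 4·D − D^2, i.e. c_0 = 3, c_1 = 4, c_2 = -1


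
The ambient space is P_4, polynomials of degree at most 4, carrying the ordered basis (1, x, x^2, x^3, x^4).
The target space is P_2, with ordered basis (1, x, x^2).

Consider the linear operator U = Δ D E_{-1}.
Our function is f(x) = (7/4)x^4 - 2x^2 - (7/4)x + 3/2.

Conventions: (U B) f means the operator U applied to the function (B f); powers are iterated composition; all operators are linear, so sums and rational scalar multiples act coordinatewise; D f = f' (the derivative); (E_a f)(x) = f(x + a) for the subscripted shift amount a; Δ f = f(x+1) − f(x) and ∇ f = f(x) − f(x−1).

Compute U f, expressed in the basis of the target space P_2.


E_{-1} f = (7/4)x^4 - 7x^3 + (17/2)x^2 - (19/4)x + 3
D E_{-1} f = 7x^3 - 21x^2 + 17x - 19/4
Δ D E_{-1} f = 21x^2 - 21x + 3

g(x) = 21x^2 - 21x + 3


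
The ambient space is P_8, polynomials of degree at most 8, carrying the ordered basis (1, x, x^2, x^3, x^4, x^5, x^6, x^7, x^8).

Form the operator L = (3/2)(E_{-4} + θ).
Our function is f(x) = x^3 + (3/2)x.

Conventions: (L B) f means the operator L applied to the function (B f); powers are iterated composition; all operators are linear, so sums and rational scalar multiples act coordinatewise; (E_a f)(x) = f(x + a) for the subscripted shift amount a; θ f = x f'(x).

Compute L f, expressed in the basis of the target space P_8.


E_{-4} f = x^3 - 12x^2 + (99/2)x - 70
θ f = 3x^3 + (3/2)x
(E_{-4} + θ) f = 4x^3 - 12x^2 + 51x - 70
((3/2)(E_{-4} + θ)) f = 6x^3 - 18x^2 + (153/2)x - 105

the image equals g(x) = 6x^3 - 18x^2 + (153/2)x - 105


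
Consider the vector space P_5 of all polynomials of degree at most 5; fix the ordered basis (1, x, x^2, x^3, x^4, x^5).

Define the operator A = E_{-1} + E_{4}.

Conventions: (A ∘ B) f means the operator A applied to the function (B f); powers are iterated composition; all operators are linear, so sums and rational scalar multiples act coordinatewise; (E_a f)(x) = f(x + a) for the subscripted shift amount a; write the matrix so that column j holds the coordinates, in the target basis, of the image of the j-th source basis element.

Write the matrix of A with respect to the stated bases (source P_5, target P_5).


the matrix is [[2, 3, 17, 63, 257, 1023]; [0, 2, 6, 51, 252, 1285]; [0, 0, 2, 9, 102, 630]; [0, 0, 0, 2, 12, 170]; [0, 0, 0, 0, 2, 15]; [0, 0, 0, 0, 0, 2]] (rows listed top to bottom)

image of 1: 2
image of x: 2x + 3
image of x^2: 2x^2 + 6x + 17
image of x^3: 2x^3 + 9x^2 + 51x + 63
image of x^4: 2x^4 + 12x^3 + 102x^2 + 252x + 257
image of x^5: 2x^5 + 15x^4 + 170x^3 + 630x^2 + 1285x + 1023
each image's coordinates form column j of the matrix


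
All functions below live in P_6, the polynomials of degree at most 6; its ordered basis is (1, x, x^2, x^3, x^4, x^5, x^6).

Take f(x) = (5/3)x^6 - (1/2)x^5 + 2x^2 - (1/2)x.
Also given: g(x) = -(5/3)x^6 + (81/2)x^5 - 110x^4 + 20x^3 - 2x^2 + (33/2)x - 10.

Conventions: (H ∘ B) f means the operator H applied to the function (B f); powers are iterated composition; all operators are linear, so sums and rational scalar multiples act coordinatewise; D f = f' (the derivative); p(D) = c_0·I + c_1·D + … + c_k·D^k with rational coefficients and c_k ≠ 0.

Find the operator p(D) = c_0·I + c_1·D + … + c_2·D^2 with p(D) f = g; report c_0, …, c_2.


D^0 f = (5/3)x^6 - (1/2)x^5 + 2x^2 - (1/2)x
D^1 f = 10x^5 - (5/2)x^4 + 4x - 1/2
D^2 f = 50x^4 - 10x^3 + 4
matching coefficients of g against c_0 f + c_1 Df + … from the top degree down determines the c_i
solution: c_0 = -1, c_1 = 4, c_2 = -2

c_0 = -1, c_1 = 4, c_2 = -2


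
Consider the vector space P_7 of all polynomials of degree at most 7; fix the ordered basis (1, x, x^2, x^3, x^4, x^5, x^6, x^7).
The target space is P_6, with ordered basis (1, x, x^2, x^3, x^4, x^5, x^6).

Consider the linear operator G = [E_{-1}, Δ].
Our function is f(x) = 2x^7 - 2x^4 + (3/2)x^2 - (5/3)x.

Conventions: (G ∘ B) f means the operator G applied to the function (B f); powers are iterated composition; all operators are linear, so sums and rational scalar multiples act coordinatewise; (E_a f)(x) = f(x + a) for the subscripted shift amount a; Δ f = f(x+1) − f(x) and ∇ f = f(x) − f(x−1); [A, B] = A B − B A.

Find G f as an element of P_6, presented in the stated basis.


the result is g(x) = 0

Δ f = 14x^6 + 42x^5 + 70x^4 + 62x^3 + 30x^2 + 9x - 1/6
E_{-1} Δ f = 14x^6 - 42x^5 + 70x^4 - 78x^3 + 54x^2 - 19x + 5/6
E_{-1} f = 2x^7 - 14x^6 + 42x^5 - 72x^4 + 78x^3 - (105/2)x^2 + (52/3)x - 5/6
Δ E_{-1} f = 14x^6 - 42x^5 + 70x^4 - 78x^3 + 54x^2 - 19x + 5/6
[E_{-1}, Δ] f = 0


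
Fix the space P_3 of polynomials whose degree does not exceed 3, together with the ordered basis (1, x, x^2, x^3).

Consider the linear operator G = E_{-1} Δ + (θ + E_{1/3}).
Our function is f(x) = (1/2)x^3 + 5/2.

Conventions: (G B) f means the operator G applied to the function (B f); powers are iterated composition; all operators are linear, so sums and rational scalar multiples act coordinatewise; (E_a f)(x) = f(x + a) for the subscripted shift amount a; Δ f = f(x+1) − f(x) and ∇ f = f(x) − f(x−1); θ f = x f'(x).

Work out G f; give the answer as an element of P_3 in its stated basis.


the result is g(x) = 2x^3 + 2x^2 - (4/3)x + 163/54

Δ f = (3/2)x^2 + (3/2)x + 1/2
E_{-1} Δ f = (3/2)x^2 - (3/2)x + 1/2
θ f = (3/2)x^3
E_{1/3} f = (1/2)x^3 + (1/2)x^2 + (1/6)x + 68/27
(θ + E_{1/3}) f = 2x^3 + (1/2)x^2 + (1/6)x + 68/27
(E_{-1} Δ + (θ + E_{1/3})) f = 2x^3 + 2x^2 - (4/3)x + 163/54


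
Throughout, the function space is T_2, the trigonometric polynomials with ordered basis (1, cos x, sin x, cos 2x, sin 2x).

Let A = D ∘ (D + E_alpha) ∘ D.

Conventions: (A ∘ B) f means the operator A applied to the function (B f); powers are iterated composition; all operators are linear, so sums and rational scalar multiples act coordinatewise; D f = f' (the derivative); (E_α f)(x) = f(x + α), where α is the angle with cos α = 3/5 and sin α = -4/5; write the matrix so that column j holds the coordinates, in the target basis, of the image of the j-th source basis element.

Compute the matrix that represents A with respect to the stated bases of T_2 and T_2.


image of 1: 0
image of cos x: -(3/5)cos x + (1/5)sin x
image of sin x: -(1/5)cos x - (3/5)sin x
image of cos 2x: (28/25)cos 2x + (104/25)sin 2x
image of sin 2x: -(104/25)cos 2x + (28/25)sin 2x
each image's coordinates form column j of the matrix

the matrix is [[0, 0, 0, 0, 0]; [0, -3/5, -1/5, 0, 0]; [0, 1/5, -3/5, 0, 0]; [0, 0, 0, 28/25, -104/25]; [0, 0, 0, 104/25, 28/25]] (rows listed top to bottom)


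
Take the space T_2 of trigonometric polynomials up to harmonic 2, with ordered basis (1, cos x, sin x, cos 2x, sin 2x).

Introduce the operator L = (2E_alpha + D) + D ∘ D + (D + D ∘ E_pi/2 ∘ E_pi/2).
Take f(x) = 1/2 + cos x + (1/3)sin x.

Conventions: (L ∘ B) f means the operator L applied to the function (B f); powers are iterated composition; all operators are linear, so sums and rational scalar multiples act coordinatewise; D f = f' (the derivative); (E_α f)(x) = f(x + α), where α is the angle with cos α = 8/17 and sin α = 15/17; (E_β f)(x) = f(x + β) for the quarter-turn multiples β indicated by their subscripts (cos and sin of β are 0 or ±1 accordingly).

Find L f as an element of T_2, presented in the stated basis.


E_alpha f = 1/2 + (13/17)cos x - (37/51)sin x
(2E_alpha) f = 1 + (26/17)cos x - (74/51)sin x
D f = (1/3)cos x - sin x
(2E_alpha + D) f = 1 + (95/51)cos x - (125/51)sin x
D f = (1/3)cos x - sin x
D D f = -cos x - (1/3)sin x
D f = (1/3)cos x - sin x
E_pi/2 f = 1/2 + (1/3)cos x - sin x
E_pi/2 E_pi/2 f = 1/2 - cos x - (1/3)sin x
D E_pi/2 E_pi/2 f = -(1/3)cos x + sin x
(D + D ∘ E_pi/2 ∘ E_pi/2) f = 0
((2E_alpha + D) + D ∘ D + (D + D ∘ E_pi/2 ∘ E_pi/2)) f = 1 + (44/51)cos x - (142/51)sin x

the result is g(x) = 1 + (44/51)cos x - (142/51)sin x


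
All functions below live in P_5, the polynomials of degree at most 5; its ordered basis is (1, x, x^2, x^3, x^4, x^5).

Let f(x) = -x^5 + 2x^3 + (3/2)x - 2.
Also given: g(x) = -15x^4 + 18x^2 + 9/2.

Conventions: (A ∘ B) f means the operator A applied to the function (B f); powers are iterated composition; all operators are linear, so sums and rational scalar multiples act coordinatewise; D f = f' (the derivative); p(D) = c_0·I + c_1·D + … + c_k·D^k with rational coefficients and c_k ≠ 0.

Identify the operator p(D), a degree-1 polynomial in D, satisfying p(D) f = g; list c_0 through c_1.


D^0 f = -x^5 + 2x^3 + (3/2)x - 2
D^1 f = -5x^4 + 6x^2 + 3/2
matching coefficients of g against c_0 f + c_1 Df + … from the top degree down determines the c_i
solution: c_0 = 0, c_1 = 3

c_0 = 0, c_1 = 3


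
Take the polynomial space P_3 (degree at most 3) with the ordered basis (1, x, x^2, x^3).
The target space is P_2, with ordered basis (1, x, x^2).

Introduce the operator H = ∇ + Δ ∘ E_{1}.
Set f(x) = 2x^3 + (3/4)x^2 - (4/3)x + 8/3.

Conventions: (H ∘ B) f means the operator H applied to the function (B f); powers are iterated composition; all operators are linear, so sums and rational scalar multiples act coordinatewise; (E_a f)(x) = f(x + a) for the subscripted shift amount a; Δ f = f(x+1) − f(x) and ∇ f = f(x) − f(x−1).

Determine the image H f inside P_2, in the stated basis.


∇ f = 6x^2 - (9/2)x - 1/12
E_{1} f = 2x^3 + (27/4)x^2 + (37/6)x + 49/12
Δ E_{1} f = 6x^2 + (39/2)x + 179/12
(∇ + Δ ∘ E_{1}) f = 12x^2 + 15x + 89/6

the result is g(x) = 12x^2 + 15x + 89/6


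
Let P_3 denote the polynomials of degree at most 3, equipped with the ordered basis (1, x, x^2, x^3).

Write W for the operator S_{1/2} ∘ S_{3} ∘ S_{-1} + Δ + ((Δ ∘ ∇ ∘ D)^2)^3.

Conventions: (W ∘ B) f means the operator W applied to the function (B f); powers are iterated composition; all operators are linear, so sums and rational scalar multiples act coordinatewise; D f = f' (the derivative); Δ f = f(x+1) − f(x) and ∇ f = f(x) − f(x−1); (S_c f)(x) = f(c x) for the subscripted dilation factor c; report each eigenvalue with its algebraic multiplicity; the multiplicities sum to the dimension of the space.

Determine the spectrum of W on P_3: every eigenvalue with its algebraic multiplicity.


image of 1: 1
image of x: -(3/2)x + 1
image of x^2: (9/4)x^2 + 2x + 1
image of x^3: -(27/8)x^3 + 3x^2 + 3x + 1
the matrix is upper triangular; its diagonal is (1, -3/2, 9/4, -27/8)
for a triangular matrix the eigenvalues are the diagonal entries, with algebraic multiplicity their repetition count

λ = -27/8 (multiplicity 1), λ = -3/2 (multiplicity 1), λ = 1 (multiplicity 1), λ = 9/4 (multiplicity 1)


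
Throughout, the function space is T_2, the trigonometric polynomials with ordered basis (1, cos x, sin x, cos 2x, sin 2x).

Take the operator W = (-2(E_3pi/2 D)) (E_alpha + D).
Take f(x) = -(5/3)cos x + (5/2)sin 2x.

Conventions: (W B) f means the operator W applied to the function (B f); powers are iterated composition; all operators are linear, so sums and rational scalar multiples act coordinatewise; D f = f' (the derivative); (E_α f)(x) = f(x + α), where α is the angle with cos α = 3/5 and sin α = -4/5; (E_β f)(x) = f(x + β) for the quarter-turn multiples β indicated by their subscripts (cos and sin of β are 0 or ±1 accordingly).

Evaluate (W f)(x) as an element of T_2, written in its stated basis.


E_alpha f = -cos x - (4/3)sin x - (12/5)cos 2x - (7/10)sin 2x
D f = (5/3)sin x + 5cos 2x
(E_alpha + D) f = -cos x + (1/3)sin x + (13/5)cos 2x - (7/10)sin 2x
D (E_alpha + D) f = (1/3)cos x + sin x - (7/5)cos 2x - (26/5)sin 2x
E_3pi/2 D (E_alpha + D) f = -cos x + (1/3)sin x + (7/5)cos 2x + (26/5)sin 2x
(-2(E_3pi/2 D)) (E_alpha + D) f = 2cos x - (2/3)sin x - (14/5)cos 2x - (52/5)sin 2x

the result is g(x) = 2cos x - (2/3)sin x - (14/5)cos 2x - (52/5)sin 2x


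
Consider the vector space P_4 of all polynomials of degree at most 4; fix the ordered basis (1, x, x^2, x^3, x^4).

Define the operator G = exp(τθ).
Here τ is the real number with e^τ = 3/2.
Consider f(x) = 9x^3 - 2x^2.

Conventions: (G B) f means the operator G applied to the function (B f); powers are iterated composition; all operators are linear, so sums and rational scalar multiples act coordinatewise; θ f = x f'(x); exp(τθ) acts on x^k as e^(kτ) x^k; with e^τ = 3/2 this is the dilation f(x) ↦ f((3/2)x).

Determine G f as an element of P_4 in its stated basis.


g(x) = (243/8)x^3 - (9/2)x^2

exp(τθ) x^k = e^(kτ) x^k; with e^τ = 3/2 this sends x^k to (3/2)^k x^k
x^2 ↦ 9/4 x^2
x^3 ↦ 27/8 x^3
applying this coordinatewise to f: exp(τθ) f = (243/8)x^3 - (9/2)x^2


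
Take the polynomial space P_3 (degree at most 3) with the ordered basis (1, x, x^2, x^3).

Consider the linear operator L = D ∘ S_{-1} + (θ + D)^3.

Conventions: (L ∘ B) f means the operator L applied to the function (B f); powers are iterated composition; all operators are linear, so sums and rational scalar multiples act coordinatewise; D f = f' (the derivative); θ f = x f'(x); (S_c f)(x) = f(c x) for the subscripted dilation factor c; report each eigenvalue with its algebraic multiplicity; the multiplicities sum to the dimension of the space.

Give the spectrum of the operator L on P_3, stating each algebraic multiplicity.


λ = 0 (multiplicity 1), λ = 1 (multiplicity 1), λ = 8 (multiplicity 1), λ = 27 (multiplicity 1)

image of 1: 0
image of x: x
image of x^2: 8x^2 + 16x + 6
image of x^3: 27x^3 + 54x^2 + 36x + 6
the matrix is upper triangular; its diagonal is (0, 1, 8, 27)
for a triangular matrix the eigenvalues are the diagonal entries, with algebraic multiplicity their repetition count


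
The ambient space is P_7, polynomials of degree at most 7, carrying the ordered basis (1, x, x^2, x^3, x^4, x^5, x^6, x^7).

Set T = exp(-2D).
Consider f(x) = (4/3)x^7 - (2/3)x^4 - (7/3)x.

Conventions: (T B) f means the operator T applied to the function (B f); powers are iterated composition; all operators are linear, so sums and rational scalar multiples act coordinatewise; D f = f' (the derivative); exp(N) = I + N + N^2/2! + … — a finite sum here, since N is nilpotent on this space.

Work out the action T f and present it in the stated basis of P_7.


order-1 term: -(56/3)x^6 + (16/3)x^3 + 14/3
order-2 term: 112x^5 - 16x^2
order-3 term: -(1120/3)x^4 + (64/3)x
order-4 term: (2240/3)x^3 - 32/3
order-5 term: -896x^2
order-6 term: (1792/3)x
order-7 term: -512/3
the series for exp(-2D) f terminates at order 7
exp(-2D) f = (4/3)x^7 - (56/3)x^6 + 112x^5 - 374x^4 + 752x^3 - 912x^2 + (1849/3)x - 530/3

g(x) = (4/3)x^7 - (56/3)x^6 + 112x^5 - 374x^4 + 752x^3 - 912x^2 + (1849/3)x - 530/3


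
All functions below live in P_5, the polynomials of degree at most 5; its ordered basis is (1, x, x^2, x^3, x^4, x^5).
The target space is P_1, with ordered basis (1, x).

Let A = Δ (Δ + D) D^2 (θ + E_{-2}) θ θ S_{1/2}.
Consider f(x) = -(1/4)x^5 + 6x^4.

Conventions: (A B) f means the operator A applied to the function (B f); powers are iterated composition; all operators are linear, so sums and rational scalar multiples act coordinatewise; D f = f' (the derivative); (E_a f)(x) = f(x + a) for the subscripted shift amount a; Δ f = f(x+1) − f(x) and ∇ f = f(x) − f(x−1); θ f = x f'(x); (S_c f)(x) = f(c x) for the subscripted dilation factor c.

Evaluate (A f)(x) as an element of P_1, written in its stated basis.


S_{1/2} f = -(1/128)x^5 + (3/8)x^4
θ S_{1/2} f = -(5/128)x^5 + (3/2)x^4
θ θ S_{1/2} f = -(25/128)x^5 + 6x^4
θ (θ θ S_{1/2}) f = -(125/128)x^5 + 24x^4
E_{-2} (θ θ S_{1/2}) f = -(25/128)x^5 + (509/64)x^4 - (893/16)x^3 + (1277/8)x^2 - (1661/8)x + 409/4
(θ + E_{-2}) (θ θ S_{1/2}) f = -(75/64)x^5 + (2045/64)x^4 - (893/16)x^3 + (1277/8)x^2 - (1661/8)x + 409/4
D ((θ + E_{-2}) θ θ S_{1/2}) f = -(375/64)x^4 + (2045/16)x^3 - (2679/16)x^2 + (1277/4)x - 1661/8
D D ((θ + E_{-2}) θ θ S_{1/2}) f = -(375/16)x^3 + (6135/16)x^2 - (2679/8)x + 1277/4
Δ D^2 ((θ + E_{-2}) θ θ S_{1/2}) f = -(1125/16)x^2 + (11145/16)x + 201/8
D D^2 ((θ + E_{-2}) θ θ S_{1/2}) f = -(1125/16)x^2 + (6135/8)x - 2679/8
(Δ + D) D^2 ((θ + E_{-2}) θ θ S_{1/2}) f = -(1125/8)x^2 + (23415/16)x - 1239/4
Δ (Δ + D) D^2 ((θ + E_{-2}) θ θ S_{1/2}) f = -(1125/4)x + 21165/16

g(x) = -(1125/4)x + 21165/16


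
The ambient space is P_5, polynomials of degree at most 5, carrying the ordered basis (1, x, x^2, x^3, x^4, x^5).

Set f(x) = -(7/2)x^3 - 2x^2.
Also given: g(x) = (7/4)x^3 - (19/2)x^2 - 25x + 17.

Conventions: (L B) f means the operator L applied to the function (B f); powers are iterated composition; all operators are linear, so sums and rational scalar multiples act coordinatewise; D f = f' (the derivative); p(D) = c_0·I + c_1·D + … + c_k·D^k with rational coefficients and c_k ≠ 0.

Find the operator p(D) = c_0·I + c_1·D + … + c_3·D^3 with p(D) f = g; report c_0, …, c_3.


p(D) = -(1/2)·I + D + D^2 − D^3, i.e. c_0 = -1/2, c_1 = 1, c_2 = 1, c_3 = -1

D^0 f = -(7/2)x^3 - 2x^2
D^1 f = -(21/2)x^2 - 4x
D^2 f = -21x - 4
D^3 f = -21
matching coefficients of g against c_0 f + c_1 Df + … from the top degree down determines the c_i
solution: c_0 = -1/2, c_1 = 1, c_2 = 1, c_3 = -1
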